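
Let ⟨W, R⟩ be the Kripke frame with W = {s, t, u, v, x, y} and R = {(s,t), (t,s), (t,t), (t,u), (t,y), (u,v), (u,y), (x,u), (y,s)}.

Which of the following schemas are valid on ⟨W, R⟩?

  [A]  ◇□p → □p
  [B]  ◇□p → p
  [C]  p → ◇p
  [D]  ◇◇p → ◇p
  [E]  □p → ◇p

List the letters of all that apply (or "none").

R is not reflexive: not s R s.
R is not symmetric: t R u but not u R t.
R is not transitive: s R t and t R s but not s R s.
R is not euclidean: t R s and t R u but not s R u.
R is not serial: v has no R-successor.
(A) ◇□p → □p is the dual of axiom 5; it is valid on a frame exactly when R is euclidean. R is not euclidean, so not valid.
(B) ◇□p → p is the dual of axiom B, which corresponds to symmetry. R is not symmetric — not valid.
(C) p → ◇p (the dual of axiom T) characterises the reflexive frames. R is not reflexive — not valid.
(D) ◇◇p → ◇p is the dual of axiom 4; it is valid on a frame exactly when R is transitive. R is not transitive, so not valid.
(E) □p → ◇p is axiom D, which corresponds to seriality. R is not serial — not valid.

none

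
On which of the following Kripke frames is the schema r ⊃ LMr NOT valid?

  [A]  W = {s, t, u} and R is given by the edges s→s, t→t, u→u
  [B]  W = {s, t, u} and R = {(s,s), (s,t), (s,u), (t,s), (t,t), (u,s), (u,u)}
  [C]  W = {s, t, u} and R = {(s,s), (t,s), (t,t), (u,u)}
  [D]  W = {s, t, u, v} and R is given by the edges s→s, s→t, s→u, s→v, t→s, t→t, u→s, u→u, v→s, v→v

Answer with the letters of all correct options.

C

The schema r ⊃ LMr is axiom B; it is valid on a frame iff R is symmetric.
(A) R is symmetric (every R-edge is matched by its reverse), so the schema is valid here.
(B) R is symmetric (every R-edge is matched by its reverse), so the schema is valid here.
(C) R is not symmetric (t R s but not s R t), so the schema fails here.
(D) R is symmetric (every R-edge is matched by its reverse), so the schema is valid here.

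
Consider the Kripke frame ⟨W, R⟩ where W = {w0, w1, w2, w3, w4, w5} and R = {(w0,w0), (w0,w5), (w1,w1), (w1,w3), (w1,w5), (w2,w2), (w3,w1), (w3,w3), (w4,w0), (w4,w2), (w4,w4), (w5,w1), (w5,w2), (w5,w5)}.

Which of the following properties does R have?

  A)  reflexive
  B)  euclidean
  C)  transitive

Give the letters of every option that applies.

(A) reflexive: each world relates to itself.
(B) not euclidean: w0 R w5 and w0 R w0 but not w5 R w0.
(C) not transitive: w0 R w5 and w5 R w1 but not w0 R w1.

A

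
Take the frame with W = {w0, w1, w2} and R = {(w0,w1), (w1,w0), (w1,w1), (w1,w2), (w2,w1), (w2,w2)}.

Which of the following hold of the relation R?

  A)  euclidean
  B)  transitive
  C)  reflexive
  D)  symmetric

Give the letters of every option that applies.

D

(A) not euclidean: w1 R w0 and w1 R w2 but not w0 R w2.
(B) not transitive: w0 R w1 and w1 R w0 but not w0 R w0.
(C) not reflexive: not w0 R w0.
(D) symmetric: every R-edge is matched by its reverse.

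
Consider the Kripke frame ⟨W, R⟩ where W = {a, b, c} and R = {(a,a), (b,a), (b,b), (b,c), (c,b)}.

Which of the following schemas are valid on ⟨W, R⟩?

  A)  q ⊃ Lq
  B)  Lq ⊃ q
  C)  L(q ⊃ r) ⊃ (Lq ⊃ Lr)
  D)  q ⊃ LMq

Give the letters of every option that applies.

R is not reflexive: not c R c.
R is not symmetric: b R a but not a R b.
R is not a subset of the identity: b R a with b ≠ a.
(A) q ⊃ Lq is equivalent to ◇p→p; it holds exactly when R ⊆ identity. Here R ⊄ identity — not valid.
(B) Lq ⊃ q (axiom T) characterises the reflexive frames. R is not reflexive — not valid.
(C) L(q ⊃ r) ⊃ (Lq ⊃ Lr) is the K axiom; it holds on all frames — valid.
(D) q ⊃ LMq is axiom B, which corresponds to symmetry. R is not symmetric — not valid.

C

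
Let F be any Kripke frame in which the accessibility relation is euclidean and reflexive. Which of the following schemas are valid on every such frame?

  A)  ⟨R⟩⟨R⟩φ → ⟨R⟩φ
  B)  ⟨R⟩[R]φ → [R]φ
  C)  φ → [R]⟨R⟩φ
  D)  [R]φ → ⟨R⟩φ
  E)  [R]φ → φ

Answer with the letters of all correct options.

A, B, C, D, E

A reflexive euclidean relation is also symmetric (from wRw and wRv the euclidean condition gives vRw) and hence transitive; it is an equivalence relation.
(A) ⟨R⟩⟨R⟩φ → ⟨R⟩φ (the dual of axiom 4) characterises the transitive frames. Every such R is transitive — valid.
(B) ⟨R⟩[R]φ → [R]φ (the dual of axiom 5) characterises the euclidean frames. Every such R is euclidean — valid.
(C) φ → [R]⟨R⟩φ is axiom B; it is valid on a frame exactly when R is symmetric. Every such R is symmetric, so valid.
(D) [R]φ → ⟨R⟩φ (axiom D) characterises the serial frames. Every such R is serial — valid.
(E) [R]φ → φ (axiom T) characterises the reflexive frames. Every such R is reflexive — valid.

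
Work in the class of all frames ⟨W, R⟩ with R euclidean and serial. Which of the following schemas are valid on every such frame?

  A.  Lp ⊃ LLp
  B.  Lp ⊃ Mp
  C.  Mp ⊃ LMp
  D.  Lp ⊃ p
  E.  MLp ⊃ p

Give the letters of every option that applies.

(A) Lp ⊃ LLp (axiom 4) characterises the transitive frames. Such an R need not be transitive — not valid.
(B) Lp ⊃ Mp is axiom D; it is valid on a frame exactly when R is serial. Every such R is serial, so valid.
(C) axiom 5: valid iff R is euclidean. Every such R is euclidean — valid.
(D) Lp ⊃ p is axiom T, which corresponds to reflexivity. Such an R need not be reflexive — not valid.
(E) the dual of axiom B: valid iff R is symmetric. Such an R need not be symmetric — not valid.

B, C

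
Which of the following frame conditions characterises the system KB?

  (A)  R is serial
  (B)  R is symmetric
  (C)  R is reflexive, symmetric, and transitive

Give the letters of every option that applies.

B

(A) this class determines D, not KB.
(B) KB is sound and complete for exactly this class.
(C) this class determines S5, not KB.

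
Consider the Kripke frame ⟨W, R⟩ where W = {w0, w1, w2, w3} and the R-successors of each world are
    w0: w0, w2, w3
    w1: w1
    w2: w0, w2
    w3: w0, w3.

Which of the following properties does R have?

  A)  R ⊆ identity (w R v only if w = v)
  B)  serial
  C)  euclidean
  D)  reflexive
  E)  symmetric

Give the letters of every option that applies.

(A) not ⊆ identity: w0 R w2 with w0 ≠ w2.
(B) serial: every world has an R-successor.
(C) not euclidean: w0 R w2 and w0 R w3 but not w2 R w3.
(D) reflexive: each world relates to itself.
(E) symmetric: every R-edge is matched by its reverse.

B, D, E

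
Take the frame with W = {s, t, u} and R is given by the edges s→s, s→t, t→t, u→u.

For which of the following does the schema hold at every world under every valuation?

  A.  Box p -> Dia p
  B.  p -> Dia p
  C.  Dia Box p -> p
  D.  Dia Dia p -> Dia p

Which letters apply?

A, B, D

R is reflexive: each world relates to itself.
R is not symmetric: s R t but not t R s.
R is transitive: R is closed under composition.
R is serial: every world has an R-successor.
(A) Box p -> Dia p is axiom D, which corresponds to seriality. R is serial — valid.
(B) p -> Dia p is the dual of axiom T, which corresponds to reflexivity. R is reflexive — valid.
(C) Dia Box p -> p is the dual of axiom B, which corresponds to symmetry. R is not symmetric — not valid.
(D) the dual of axiom 4: valid iff R is transitive. R is transitive — valid.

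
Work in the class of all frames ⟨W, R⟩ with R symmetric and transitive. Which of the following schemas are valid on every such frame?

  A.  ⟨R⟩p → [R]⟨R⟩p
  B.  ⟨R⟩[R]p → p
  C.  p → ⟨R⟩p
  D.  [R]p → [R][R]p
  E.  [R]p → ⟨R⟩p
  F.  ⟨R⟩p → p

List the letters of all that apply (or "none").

A symmetric transitive relation is euclidean (uRv and uRw give vRu by symmetry, then vRw by transitivity).
(A) ⟨R⟩p → [R]⟨R⟩p is axiom 5; it is valid on a frame exactly when R is euclidean. Every such R is euclidean, so valid.
(B) ⟨R⟩[R]p → p (the dual of axiom B) characterises the symmetric frames. Every such R is symmetric — valid.
(C) p → ⟨R⟩p is the dual of axiom T; it is valid on a frame exactly when R is reflexive. Such an R need not be reflexive, so not valid.
(D) [R]p → [R][R]p is axiom 4, which corresponds to transitivity. Every such R is transitive — valid.
(E) axiom D: valid iff R is serial. Such an R need not be serial — not valid.
(F) ⟨R⟩p → p (the converse of T) corresponds to R being a subset of the identity. Such an R need not be a subset of the identity, so not valid.

A, B, D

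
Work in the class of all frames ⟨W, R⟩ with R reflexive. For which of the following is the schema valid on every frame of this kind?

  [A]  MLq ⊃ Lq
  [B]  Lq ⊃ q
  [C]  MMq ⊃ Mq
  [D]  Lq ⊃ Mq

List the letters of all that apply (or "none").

A reflexive relation is serial.
(A) MLq ⊃ Lq is the dual of axiom 5; it is valid on a frame exactly when R is euclidean. Such an R need not be euclidean, so not valid.
(B) Lq ⊃ q is axiom T, which corresponds to reflexivity. Every such R is reflexive — valid.
(C) MMq ⊃ Mq (the dual of axiom 4) characterises the transitive frames. Such an R need not be transitive — not valid.
(D) Lq ⊃ Mq (axiom D) characterises the serial frames. Every such R is serial — valid.

B, D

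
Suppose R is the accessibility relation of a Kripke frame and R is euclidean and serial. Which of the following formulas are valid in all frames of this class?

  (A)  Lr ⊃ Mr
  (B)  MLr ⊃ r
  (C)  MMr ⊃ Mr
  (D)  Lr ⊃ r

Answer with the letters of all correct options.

A

(A) Lr ⊃ Mr is axiom D, which corresponds to seriality. Every such R is serial — valid.
(B) MLr ⊃ r (the dual of axiom B) characterises the symmetric frames. Such an R need not be symmetric — not valid.
(C) the dual of axiom 4: valid iff R is transitive. Such an R need not be transitive — not valid.
(D) Lr ⊃ r (axiom T) characterises the reflexive frames. Such an R need not be reflexive — not valid.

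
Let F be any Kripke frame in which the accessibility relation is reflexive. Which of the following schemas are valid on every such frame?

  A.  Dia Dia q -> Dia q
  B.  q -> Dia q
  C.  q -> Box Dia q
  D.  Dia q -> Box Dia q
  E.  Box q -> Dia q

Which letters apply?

B, E

A reflexive relation is serial.
(A) Dia Dia q -> Dia q is the dual of axiom 4; it is valid on a frame exactly when R is transitive. Such an R need not be transitive, so not valid.
(B) q -> Dia q (the dual of axiom T) characterises the reflexive frames. Every such R is reflexive — valid.
(C) axiom B: valid iff R is symmetric. Such an R need not be symmetric — not valid.
(D) Dia q -> Box Dia q is axiom 5; it is valid on a frame exactly when R is euclidean. Such an R need not be euclidean, so not valid.
(E) axiom D: valid iff R is serial. Every such R is serial — valid.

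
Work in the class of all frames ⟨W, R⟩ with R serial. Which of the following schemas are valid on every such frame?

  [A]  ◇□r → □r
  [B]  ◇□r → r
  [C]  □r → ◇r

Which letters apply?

(A) the dual of axiom 5: valid iff R is euclidean. Such an R need not be euclidean — not valid.
(B) the dual of axiom B: valid iff R is symmetric. Such an R need not be symmetric — not valid.
(C) □r → ◇r (axiom D) characterises the serial frames. Every such R is serial — valid.

C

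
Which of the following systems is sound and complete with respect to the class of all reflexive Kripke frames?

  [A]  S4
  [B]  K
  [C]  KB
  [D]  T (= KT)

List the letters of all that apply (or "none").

D

(A) S4 is determined by the class of reflexive and transitive frames.
(B) K is determined by the class of arbitrary frames.
(C) KB is determined by the class of symmetric frames.
(D) T (= KT) is determined by exactly this class.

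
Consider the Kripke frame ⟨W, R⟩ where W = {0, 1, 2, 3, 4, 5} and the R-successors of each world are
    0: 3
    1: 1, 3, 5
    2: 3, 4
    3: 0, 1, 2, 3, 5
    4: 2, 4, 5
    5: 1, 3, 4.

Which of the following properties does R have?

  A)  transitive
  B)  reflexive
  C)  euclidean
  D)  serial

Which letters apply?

D

(A) not transitive: 0 R 3 and 3 R 0 but not 0 R 0.
(B) not reflexive: not 0 R 0.
(C) not euclidean: 2 R 3 and 2 R 4 but not 3 R 4.
(D) serial: every world has an R-successor.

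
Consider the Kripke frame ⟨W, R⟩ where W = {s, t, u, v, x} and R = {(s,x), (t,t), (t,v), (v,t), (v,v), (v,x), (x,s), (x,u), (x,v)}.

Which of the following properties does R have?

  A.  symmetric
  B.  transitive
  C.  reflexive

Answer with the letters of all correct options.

(A) not symmetric: x R u but not u R x.
(B) not transitive: s R x and x R s but not s R s.
(C) not reflexive: not s R s.

none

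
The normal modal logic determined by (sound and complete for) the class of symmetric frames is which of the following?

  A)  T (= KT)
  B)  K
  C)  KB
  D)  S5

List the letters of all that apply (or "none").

(A) T (= KT) is determined by the class of reflexive frames.
(B) K is determined by the class of arbitrary frames.
(C) KB is determined by exactly this class.
(D) S5 is determined by the class of reflexive, symmetric, and transitive frames.

C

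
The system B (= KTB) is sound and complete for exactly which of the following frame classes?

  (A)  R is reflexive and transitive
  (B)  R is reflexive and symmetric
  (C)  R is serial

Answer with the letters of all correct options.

B

(A) this class determines S4, not B (= KTB).
(B) B (= KTB) is sound and complete for exactly this class.
(C) this class determines D, not B (= KTB).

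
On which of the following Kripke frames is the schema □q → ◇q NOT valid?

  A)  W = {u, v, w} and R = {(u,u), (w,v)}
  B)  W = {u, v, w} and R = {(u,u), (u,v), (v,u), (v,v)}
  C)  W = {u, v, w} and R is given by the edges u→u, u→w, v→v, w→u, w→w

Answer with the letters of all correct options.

The schema □q → ◇q is axiom D; it is valid on a frame iff R is serial.
(A) R is not serial (v has no R-successor), so the schema fails here.
(B) R is not serial (w has no R-successor), so the schema fails here.
(C) R is serial (every world has an R-successor), so the schema is valid here.

A, B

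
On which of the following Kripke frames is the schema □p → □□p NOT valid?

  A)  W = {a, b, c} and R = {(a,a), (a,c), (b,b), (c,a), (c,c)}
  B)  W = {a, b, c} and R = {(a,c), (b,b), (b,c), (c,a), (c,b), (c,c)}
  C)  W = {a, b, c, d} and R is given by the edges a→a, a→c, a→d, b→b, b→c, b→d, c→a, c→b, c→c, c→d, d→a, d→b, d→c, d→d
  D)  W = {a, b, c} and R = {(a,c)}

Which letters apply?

B, C

The schema □p → □□p is axiom 4; it is valid on a frame iff R is transitive.
(A) R is transitive (R is closed under composition), so the schema is valid here.
(B) R is not transitive (a R c and c R a but not a R a), so the schema fails here.
(C) R is not transitive (a R c and c R b but not a R b), so the schema fails here.
(D) R is transitive (R is closed under composition), so the schema is valid here.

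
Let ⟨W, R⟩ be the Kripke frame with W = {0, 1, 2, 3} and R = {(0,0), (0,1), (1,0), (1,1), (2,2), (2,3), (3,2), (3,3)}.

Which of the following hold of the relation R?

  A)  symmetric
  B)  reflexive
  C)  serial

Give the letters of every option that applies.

A, B, C

(A) symmetric: every R-edge is matched by its reverse.
(B) reflexive: each world relates to itself.
(C) serial: every world has an R-successor.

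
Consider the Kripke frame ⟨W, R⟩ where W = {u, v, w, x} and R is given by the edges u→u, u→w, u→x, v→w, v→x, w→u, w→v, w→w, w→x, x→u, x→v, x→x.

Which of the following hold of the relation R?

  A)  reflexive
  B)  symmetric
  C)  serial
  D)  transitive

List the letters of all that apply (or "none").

(A) not reflexive: not v R v.
(B) not symmetric: w R x but not x R w.
(C) serial: every world has an R-successor.
(D) not transitive: u R w and w R v but not u R v.

C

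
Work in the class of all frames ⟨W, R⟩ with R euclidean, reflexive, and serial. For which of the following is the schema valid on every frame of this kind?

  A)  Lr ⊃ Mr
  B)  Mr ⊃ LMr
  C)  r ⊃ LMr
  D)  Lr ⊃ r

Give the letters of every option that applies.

A relation that is euclidean, reflexive, and serial is also symmetric and transitive.
(A) Lr ⊃ Mr is axiom D, which corresponds to seriality. Every such R is serial — valid.
(B) Mr ⊃ LMr is axiom 5, which corresponds to the euclidean property. Every such R is euclidean — valid.
(C) r ⊃ LMr is axiom B, which corresponds to symmetry. Every such R is symmetric — valid.
(D) Lr ⊃ r is axiom T; it is valid on a frame exactly when R is reflexive. Every such R is reflexive, so valid.

A, B, C, D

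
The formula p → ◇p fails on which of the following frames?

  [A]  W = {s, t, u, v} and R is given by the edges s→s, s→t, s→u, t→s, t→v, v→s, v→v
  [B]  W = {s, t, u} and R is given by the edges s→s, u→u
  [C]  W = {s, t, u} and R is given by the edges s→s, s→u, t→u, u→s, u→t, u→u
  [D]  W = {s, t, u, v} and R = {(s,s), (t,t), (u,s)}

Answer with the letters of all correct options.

A, B, C, D

The schema p → ◇p is the dual of axiom T; it is valid on a frame iff R is reflexive.
(A) R is not reflexive (not t R t), so the schema fails here.
(B) R is not reflexive (not t R t), so the schema fails here.
(C) R is not reflexive (not t R t), so the schema fails here.
(D) R is not reflexive (not u R u), so the schema fails here.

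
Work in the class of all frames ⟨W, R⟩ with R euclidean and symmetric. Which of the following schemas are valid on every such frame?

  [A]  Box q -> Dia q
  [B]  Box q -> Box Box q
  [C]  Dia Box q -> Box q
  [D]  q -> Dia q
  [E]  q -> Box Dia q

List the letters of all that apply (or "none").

B, C, E

A symmetric euclidean relation is transitive (uRv and vRw give vRu by symmetry, then uRw by the euclidean condition, applied at v).
(A) axiom D: valid iff R is serial. Such an R need not be serial — not valid.
(B) axiom 4: valid iff R is transitive. Every such R is transitive — valid.
(C) Dia Box q -> Box q (the dual of axiom 5) characterises the euclidean frames. Every such R is euclidean — valid.
(D) q -> Dia q (the dual of axiom T) characterises the reflexive frames. Such an R need not be reflexive — not valid.
(E) q -> Box Dia q is axiom B, which corresponds to symmetry. Every such R is symmetric — valid.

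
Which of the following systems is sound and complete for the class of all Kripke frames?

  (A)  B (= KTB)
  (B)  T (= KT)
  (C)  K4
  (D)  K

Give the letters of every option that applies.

(A) B (= KTB) is determined by the class of reflexive and symmetric frames.
(B) T (= KT) is determined by the class of reflexive frames.
(C) K4 is determined by the class of transitive frames.
(D) K is determined by exactly this class.

D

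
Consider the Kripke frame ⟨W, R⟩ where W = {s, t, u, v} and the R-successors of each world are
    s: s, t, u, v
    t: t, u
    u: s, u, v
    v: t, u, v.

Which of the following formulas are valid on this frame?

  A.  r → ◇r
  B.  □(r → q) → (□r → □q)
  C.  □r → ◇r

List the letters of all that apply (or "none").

R is reflexive: each world relates to itself.
R is serial: every world has an R-successor.
(A) r → ◇r (the dual of axiom T) characterises the reflexive frames. R is reflexive — valid.
(B) □(r → q) → (□r → □q) is axiom K, valid on every Kripke frame — valid.
(C) □r → ◇r (axiom D) characterises the serial frames. R is serial — valid.

A, B, C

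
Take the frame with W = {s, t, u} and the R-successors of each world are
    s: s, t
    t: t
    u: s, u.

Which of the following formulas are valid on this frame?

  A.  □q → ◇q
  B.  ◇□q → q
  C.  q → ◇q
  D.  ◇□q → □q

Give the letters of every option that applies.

R is reflexive: each world relates to itself.
R is not symmetric: s R t but not t R s.
R is not euclidean: s R t and s R s but not t R s.
R is serial: every world has an R-successor.
(A) □q → ◇q is axiom D; it is valid on a frame exactly when R is serial. R is serial, so valid.
(B) the dual of axiom B: valid iff R is symmetric. R is not symmetric — not valid.
(C) the dual of axiom T: valid iff R is reflexive. R is reflexive — valid.
(D) ◇□q → □q is the dual of axiom 5, which corresponds to the euclidean property. R is not euclidean — not valid.

A, C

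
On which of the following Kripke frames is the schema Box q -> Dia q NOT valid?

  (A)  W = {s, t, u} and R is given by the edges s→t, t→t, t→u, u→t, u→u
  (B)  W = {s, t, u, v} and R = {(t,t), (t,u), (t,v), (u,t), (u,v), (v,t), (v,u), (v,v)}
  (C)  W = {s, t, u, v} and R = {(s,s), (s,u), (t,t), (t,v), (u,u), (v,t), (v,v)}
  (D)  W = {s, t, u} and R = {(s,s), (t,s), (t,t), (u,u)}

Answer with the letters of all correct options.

The schema Box q -> Dia q is axiom D; it is valid on a frame iff R is serial.
(A) R is serial (every world has an R-successor), so the schema is valid here.
(B) R is not serial (s has no R-successor), so the schema fails here.
(C) R is serial (every world has an R-successor), so the schema is valid here.
(D) R is serial (every world has an R-successor), so the schema is valid here.

B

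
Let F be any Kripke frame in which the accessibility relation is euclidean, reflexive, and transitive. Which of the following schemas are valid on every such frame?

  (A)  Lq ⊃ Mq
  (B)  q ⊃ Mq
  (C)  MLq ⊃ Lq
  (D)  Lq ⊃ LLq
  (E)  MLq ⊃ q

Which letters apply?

A relation that is euclidean, reflexive, and transitive is also serial and symmetric.
(A) Lq ⊃ Mq is axiom D, which corresponds to seriality. Every such R is serial — valid.
(B) q ⊃ Mq (the dual of axiom T) characterises the reflexive frames. Every such R is reflexive — valid.
(C) MLq ⊃ Lq is the dual of axiom 5, which corresponds to the euclidean property. Every such R is euclidean — valid.
(D) Lq ⊃ LLq is axiom 4; it is valid on a frame exactly when R is transitive. Every such R is transitive, so valid.
(E) MLq ⊃ q is the dual of axiom B, which corresponds to symmetry. Every such R is symmetric — valid.

A, B, C, D, E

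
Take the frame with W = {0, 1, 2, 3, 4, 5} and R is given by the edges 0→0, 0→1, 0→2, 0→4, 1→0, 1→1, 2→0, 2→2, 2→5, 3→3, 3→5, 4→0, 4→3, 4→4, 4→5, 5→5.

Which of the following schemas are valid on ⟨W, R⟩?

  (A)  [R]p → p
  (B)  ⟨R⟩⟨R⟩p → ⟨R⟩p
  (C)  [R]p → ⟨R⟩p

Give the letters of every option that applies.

R is reflexive: each world relates to itself.
R is not transitive: 0 R 2 and 2 R 5 but not 0 R 5.
R is serial: every world has an R-successor.
(A) [R]p → p is axiom T; it is valid on a frame exactly when R is reflexive. R is reflexive, so valid.
(B) ⟨R⟩⟨R⟩p → ⟨R⟩p (the dual of axiom 4) characterises the transitive frames. R is not transitive — not valid.
(C) [R]p → ⟨R⟩p is axiom D; it is valid on a frame exactly when R is serial. R is serial, so valid.

A, C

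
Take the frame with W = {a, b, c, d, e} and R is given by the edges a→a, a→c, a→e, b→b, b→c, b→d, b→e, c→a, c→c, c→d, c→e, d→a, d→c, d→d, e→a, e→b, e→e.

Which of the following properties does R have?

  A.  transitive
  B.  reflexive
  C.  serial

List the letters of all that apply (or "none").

(A) not transitive: a R c and c R d but not a R d.
(B) reflexive: each world relates to itself.
(C) serial: every world has an R-successor.

B, C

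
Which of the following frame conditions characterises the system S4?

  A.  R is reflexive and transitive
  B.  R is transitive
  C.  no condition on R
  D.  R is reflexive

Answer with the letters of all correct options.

(A) S4 is sound and complete for exactly this class.
(B) this class determines K4, not S4.
(C) this class determines K, not S4.
(D) this class determines T (= KT), not S4.

A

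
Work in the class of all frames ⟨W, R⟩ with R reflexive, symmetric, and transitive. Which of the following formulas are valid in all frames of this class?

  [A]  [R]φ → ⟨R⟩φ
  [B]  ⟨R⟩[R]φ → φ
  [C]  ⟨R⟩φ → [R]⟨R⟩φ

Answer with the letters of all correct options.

A, B, C

A relation that is reflexive, symmetric, and transitive is also euclidean and serial.
(A) [R]φ → ⟨R⟩φ is axiom D; it is valid on a frame exactly when R is serial. Every such R is serial, so valid.
(B) the dual of axiom B: valid iff R is symmetric. Every such R is symmetric — valid.
(C) ⟨R⟩φ → [R]⟨R⟩φ is axiom 5, which corresponds to the euclidean property. Every such R is euclidean — valid.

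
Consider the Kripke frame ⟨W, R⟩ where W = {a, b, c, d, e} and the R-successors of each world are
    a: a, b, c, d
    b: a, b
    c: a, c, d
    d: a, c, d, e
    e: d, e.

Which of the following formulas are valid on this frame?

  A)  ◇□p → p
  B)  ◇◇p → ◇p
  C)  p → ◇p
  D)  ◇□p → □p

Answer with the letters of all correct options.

R is reflexive: each world relates to itself.
R is symmetric: every R-edge is matched by its reverse.
R is not transitive: a R d and d R e but not a R e.
R is not euclidean: a R b and a R c but not b R c.
(A) the dual of axiom B: valid iff R is symmetric. R is symmetric — valid.
(B) ◇◇p → ◇p is the dual of axiom 4, which corresponds to transitivity. R is not transitive — not valid.
(C) the dual of axiom T: valid iff R is reflexive. R is reflexive — valid.
(D) ◇□p → □p (the dual of axiom 5) characterises the euclidean frames. R is not euclidean — not valid.

A, C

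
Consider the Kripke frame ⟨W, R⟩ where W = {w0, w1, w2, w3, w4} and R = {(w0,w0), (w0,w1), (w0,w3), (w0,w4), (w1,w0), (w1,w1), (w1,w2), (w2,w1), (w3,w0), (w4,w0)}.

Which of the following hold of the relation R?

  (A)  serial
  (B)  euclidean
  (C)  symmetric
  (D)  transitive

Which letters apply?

(A) serial: every world has an R-successor.
(B) not euclidean: w0 R w1 and w0 R w3 but not w1 R w3.
(C) symmetric: every R-edge is matched by its reverse.
(D) not transitive: w0 R w1 and w1 R w2 but not w0 R w2.

A, C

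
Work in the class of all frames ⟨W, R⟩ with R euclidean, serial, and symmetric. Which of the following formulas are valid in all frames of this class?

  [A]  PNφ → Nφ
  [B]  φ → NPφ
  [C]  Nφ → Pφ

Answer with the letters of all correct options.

Serial, symmetric and euclidean together give transitive (from symmetry + euclidean) and then reflexive; the relation is an equivalence.
(A) PNφ → Nφ (the dual of axiom 5) characterises the euclidean frames. Every such R is euclidean — valid.
(B) φ → NPφ is axiom B, which corresponds to symmetry. Every such R is symmetric — valid.
(C) Nφ → Pφ (axiom D) characterises the serial frames. Every such R is serial — valid.

A, B, C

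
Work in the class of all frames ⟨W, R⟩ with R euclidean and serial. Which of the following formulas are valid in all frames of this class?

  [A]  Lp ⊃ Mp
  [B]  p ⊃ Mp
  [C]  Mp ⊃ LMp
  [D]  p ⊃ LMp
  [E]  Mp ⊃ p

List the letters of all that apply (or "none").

(A) Lp ⊃ Mp is axiom D; it is valid on a frame exactly when R is serial. Every such R is serial, so valid.
(B) the dual of axiom T: valid iff R is reflexive. Such an R need not be reflexive — not valid.
(C) Mp ⊃ LMp is axiom 5; it is valid on a frame exactly when R is euclidean. Every such R is euclidean, so valid.
(D) p ⊃ LMp (axiom B) characterises the symmetric frames. Such an R need not be symmetric — not valid.
(E) Mp ⊃ p is valid only on frames where every R-edge is a self-loop. Such an R need not be a subset of the identity — not valid.

A, C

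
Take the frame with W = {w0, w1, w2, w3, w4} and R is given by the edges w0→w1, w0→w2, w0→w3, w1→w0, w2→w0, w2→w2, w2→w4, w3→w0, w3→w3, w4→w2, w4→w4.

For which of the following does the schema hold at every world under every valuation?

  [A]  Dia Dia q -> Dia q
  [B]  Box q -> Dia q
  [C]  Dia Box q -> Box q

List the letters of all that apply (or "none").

B

R is not transitive: w0 R w1 and w1 R w0 but not w0 R w0.
R is not euclidean: w0 R w1 and w0 R w2 but not w1 R w2.
R is serial: every world has an R-successor.
(A) Dia Dia q -> Dia q is the dual of axiom 4; it is valid on a frame exactly when R is transitive. R is not transitive, so not valid.
(B) Box q -> Dia q is axiom D; it is valid on a frame exactly when R is serial. R is serial, so valid.
(C) the dual of axiom 5: valid iff R is euclidean. R is not euclidean — not valid.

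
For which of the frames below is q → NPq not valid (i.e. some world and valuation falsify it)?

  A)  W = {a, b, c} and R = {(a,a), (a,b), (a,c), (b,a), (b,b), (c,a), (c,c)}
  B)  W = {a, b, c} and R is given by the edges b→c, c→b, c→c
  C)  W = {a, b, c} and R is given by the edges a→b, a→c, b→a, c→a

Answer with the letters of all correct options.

none

The schema q → NPq is axiom B; it is valid on a frame iff R is symmetric.
(A) R is symmetric (every R-edge is matched by its reverse), so the schema is valid here.
(B) R is symmetric (every R-edge is matched by its reverse), so the schema is valid here.
(C) R is symmetric (every R-edge is matched by its reverse), so the schema is valid here.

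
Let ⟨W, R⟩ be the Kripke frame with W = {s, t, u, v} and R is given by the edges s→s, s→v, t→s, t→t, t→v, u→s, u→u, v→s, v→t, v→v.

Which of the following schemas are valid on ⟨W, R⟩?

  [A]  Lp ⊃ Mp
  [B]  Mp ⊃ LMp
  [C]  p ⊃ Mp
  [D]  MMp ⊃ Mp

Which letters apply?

R is reflexive: each world relates to itself.
R is not transitive: s R v and v R t but not s R t.
R is not euclidean: t R s and t R t but not s R t.
R is serial: every world has an R-successor.
(A) Lp ⊃ Mp (axiom D) characterises the serial frames. R is serial — valid.
(B) Mp ⊃ LMp (axiom 5) characterises the euclidean frames. R is not euclidean — not valid.
(C) p ⊃ Mp is the dual of axiom T, which corresponds to reflexivity. R is reflexive — valid.
(D) MMp ⊃ Mp is the dual of axiom 4; it is valid on a frame exactly when R is transitive. R is not transitive, so not valid.

A, C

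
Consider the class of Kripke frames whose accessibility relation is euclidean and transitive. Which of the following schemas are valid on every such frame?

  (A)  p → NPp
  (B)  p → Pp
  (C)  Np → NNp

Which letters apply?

(A) p → NPp is axiom B, which corresponds to symmetry. Such an R need not be symmetric — not valid.
(B) p → Pp (the dual of axiom T) characterises the reflexive frames. Such an R need not be reflexive — not valid.
(C) Np → NNp is axiom 4, which corresponds to transitivity. Every such R is transitive — valid.

C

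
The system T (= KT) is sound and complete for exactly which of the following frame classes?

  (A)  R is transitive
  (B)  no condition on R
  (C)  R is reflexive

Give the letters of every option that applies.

C

(A) this class determines K4, not T (= KT).
(B) this class determines K, not T (= KT).
(C) T (= KT) is sound and complete for exactly this class.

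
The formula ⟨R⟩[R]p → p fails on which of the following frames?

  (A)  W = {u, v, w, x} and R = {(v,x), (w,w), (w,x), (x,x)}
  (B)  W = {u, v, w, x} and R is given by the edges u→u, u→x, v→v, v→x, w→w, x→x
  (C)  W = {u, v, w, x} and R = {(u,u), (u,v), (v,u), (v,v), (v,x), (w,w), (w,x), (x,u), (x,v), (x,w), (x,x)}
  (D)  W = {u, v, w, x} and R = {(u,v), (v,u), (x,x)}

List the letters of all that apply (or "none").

A, B, C

The schema ⟨R⟩[R]p → p is the dual of axiom B; it is valid on a frame iff R is symmetric.
(A) R is not symmetric (v R x but not x R v), so the schema fails here.
(B) R is not symmetric (u R x but not x R u), so the schema fails here.
(C) R is not symmetric (x R u but not u R x), so the schema fails here.
(D) R is symmetric (every R-edge is matched by its reverse), so the schema is valid here.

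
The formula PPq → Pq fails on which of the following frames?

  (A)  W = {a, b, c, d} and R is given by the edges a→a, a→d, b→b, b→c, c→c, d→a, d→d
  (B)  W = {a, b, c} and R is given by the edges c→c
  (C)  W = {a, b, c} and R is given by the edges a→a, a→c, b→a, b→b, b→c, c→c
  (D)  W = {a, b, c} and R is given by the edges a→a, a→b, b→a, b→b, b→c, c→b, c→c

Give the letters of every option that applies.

D

The schema PPq → Pq is the dual of axiom 4; it is valid on a frame iff R is transitive.
(A) R is transitive (R is closed under composition), so the schema is valid here.
(B) R is transitive (R is closed under composition), so the schema is valid here.
(C) R is transitive (R is closed under composition), so the schema is valid here.
(D) R is not transitive (a R b and b R c but not a R c), so the schema fails here.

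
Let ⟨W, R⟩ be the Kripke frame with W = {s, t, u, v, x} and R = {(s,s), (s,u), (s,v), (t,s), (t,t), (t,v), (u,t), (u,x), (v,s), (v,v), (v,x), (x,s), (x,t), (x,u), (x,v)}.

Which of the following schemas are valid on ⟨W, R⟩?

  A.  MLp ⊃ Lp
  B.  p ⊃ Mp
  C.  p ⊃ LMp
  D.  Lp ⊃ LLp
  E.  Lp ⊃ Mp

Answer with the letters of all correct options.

R is not reflexive: not u R u.
R is not symmetric: s R u but not u R s.
R is not transitive: s R u and u R t but not s R t.
R is not euclidean: s R u and s R s but not u R s.
R is serial: every world has an R-successor.
(A) the dual of axiom 5: valid iff R is euclidean. R is not euclidean — not valid.
(B) p ⊃ Mp is the dual of axiom T, which corresponds to reflexivity. R is not reflexive — not valid.
(C) axiom B: valid iff R is symmetric. R is not symmetric — not valid.
(D) Lp ⊃ LLp is axiom 4; it is valid on a frame exactly when R is transitive. R is not transitive, so not valid.
(E) axiom D: valid iff R is serial. R is serial — valid.

E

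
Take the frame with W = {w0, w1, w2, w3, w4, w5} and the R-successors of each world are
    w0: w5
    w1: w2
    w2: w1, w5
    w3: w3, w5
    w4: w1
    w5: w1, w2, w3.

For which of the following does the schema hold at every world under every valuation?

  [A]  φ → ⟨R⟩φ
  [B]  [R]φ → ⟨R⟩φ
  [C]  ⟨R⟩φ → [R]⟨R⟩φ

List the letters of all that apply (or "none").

B

R is not reflexive: not w0 R w0.
R is not euclidean: w2 R w1 and w2 R w5 but not w1 R w5.
R is serial: every world has an R-successor.
(A) φ → ⟨R⟩φ is the dual of axiom T, which corresponds to reflexivity. R is not reflexive — not valid.
(B) axiom D: valid iff R is serial. R is serial — valid.
(C) ⟨R⟩φ → [R]⟨R⟩φ (axiom 5) characterises the euclidean frames. R is not euclidean — not valid.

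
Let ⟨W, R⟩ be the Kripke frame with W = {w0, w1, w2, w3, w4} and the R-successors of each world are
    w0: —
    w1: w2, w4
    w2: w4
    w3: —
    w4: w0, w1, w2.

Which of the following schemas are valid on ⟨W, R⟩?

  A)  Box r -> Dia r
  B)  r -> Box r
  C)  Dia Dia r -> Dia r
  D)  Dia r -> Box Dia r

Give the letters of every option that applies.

R is not transitive: w1 R w4 and w4 R w0 but not w1 R w0.
R is not euclidean: w4 R w0 and w4 R w1 but not w0 R w1.
R is not serial: w0 has no R-successor.
R is not a subset of the identity: w1 R w2 with w1 ≠ w2.
(A) Box r -> Dia r is axiom D, which corresponds to seriality. R is not serial — not valid.
(B) r -> Box r is valid only on frames where every R-edge is a self-loop. Here R ⊄ identity — not valid.
(C) Dia Dia r -> Dia r is the dual of axiom 4; it is valid on a frame exactly when R is transitive. R is not transitive, so not valid.
(D) Dia r -> Box Dia r is axiom 5; it is valid on a frame exactly when R is euclidean. R is not euclidean, so not valid.

none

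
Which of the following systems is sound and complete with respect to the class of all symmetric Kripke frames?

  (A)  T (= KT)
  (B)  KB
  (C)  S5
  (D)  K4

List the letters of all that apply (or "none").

B

(A) T (= KT) is determined by the class of reflexive frames.
(B) KB is determined by exactly this class.
(C) S5 is determined by the class of reflexive, symmetric, and transitive frames.
(D) K4 is determined by the class of transitive frames.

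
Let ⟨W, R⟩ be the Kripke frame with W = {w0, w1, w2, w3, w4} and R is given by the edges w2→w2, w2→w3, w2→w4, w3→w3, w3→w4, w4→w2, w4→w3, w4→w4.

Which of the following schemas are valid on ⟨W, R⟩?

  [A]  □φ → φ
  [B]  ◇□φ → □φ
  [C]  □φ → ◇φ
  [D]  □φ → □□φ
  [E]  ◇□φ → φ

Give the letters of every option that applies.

none

R is not reflexive: not w0 R w0.
R is not symmetric: w2 R w3 but not w3 R w2.
R is not transitive: w3 R w4 and w4 R w2 but not w3 R w2.
R is not euclidean: w2 R w3 and w2 R w2 but not w3 R w2.
R is not serial: w0 has no R-successor.
(A) axiom T: valid iff R is reflexive. R is not reflexive — not valid.
(B) ◇□φ → □φ is the dual of axiom 5, which corresponds to the euclidean property. R is not euclidean — not valid.
(C) □φ → ◇φ is axiom D; it is valid on a frame exactly when R is serial. R is not serial, so not valid.
(D) □φ → □□φ (axiom 4) characterises the transitive frames. R is not transitive — not valid.
(E) ◇□φ → φ is the dual of axiom B; it is valid on a frame exactly when R is symmetric. R is not symmetric, so not valid.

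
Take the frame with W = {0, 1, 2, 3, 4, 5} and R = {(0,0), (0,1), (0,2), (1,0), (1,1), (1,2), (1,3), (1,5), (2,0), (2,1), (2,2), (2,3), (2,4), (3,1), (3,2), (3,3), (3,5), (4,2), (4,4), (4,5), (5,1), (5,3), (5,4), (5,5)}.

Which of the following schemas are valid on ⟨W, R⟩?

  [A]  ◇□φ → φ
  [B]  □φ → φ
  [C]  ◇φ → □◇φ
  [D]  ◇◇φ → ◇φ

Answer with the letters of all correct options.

A, B

R is reflexive: each world relates to itself.
R is symmetric: every R-edge is matched by its reverse.
R is not transitive: 0 R 1 and 1 R 3 but not 0 R 3.
R is not euclidean: 1 R 0 and 1 R 3 but not 0 R 3.
(A) the dual of axiom B: valid iff R is symmetric. R is symmetric — valid.
(B) □φ → φ (axiom T) characterises the reflexive frames. R is reflexive — valid.
(C) ◇φ → □◇φ (axiom 5) characterises the euclidean frames. R is not euclidean — not valid.
(D) ◇◇φ → ◇φ is the dual of axiom 4; it is valid on a frame exactly when R is transitive. R is not transitive, so not valid.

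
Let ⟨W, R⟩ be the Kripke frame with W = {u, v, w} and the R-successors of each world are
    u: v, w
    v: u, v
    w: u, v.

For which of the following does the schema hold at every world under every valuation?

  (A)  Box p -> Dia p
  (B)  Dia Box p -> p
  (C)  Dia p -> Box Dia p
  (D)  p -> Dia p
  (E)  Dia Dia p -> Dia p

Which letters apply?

R is not reflexive: not u R u.
R is not symmetric: w R v but not v R w.
R is not transitive: u R v and v R u but not u R u.
R is not euclidean: u R v and u R w but not v R w.
R is serial: every world has an R-successor.
(A) Box p -> Dia p is axiom D; it is valid on a frame exactly when R is serial. R is serial, so valid.
(B) Dia Box p -> p (the dual of axiom B) characterises the symmetric frames. R is not symmetric — not valid.
(C) Dia p -> Box Dia p (axiom 5) characterises the euclidean frames. R is not euclidean — not valid.
(D) p -> Dia p is the dual of axiom T, which corresponds to reflexivity. R is not reflexive — not valid.
(E) the dual of axiom 4: valid iff R is transitive. R is not transitive — not valid.

A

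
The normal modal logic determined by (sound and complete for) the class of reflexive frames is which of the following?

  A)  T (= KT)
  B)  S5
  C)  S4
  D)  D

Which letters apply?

(A) T (= KT) is determined by exactly this class.
(B) S5 is determined by the class of reflexive, symmetric, and transitive frames.
(C) S4 is determined by the class of reflexive and transitive frames.
(D) D is determined by the class of serial frames.

A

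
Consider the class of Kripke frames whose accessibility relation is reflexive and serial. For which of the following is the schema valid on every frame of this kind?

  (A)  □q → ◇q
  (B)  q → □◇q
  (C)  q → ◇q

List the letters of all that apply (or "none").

(A) □q → ◇q is axiom D; it is valid on a frame exactly when R is serial. Every such R is serial, so valid.
(B) q → □◇q (axiom B) characterises the symmetric frames. Such an R need not be symmetric — not valid.
(C) the dual of axiom T: valid iff R is reflexive. Every such R is reflexive — valid.

A, C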